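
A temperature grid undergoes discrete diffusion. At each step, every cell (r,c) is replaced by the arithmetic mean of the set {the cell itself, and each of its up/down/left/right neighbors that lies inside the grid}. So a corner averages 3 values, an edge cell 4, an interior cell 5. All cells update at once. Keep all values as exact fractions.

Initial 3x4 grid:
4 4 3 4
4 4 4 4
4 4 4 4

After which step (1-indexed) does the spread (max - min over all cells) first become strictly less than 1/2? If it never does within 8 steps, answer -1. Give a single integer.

Step 1: max=4, min=11/3, spread=1/3
  -> spread < 1/2 first at step 1
Step 2: max=4, min=449/120, spread=31/120
Step 3: max=4, min=4109/1080, spread=211/1080
Step 4: max=7153/1800, min=415103/108000, spread=14077/108000
Step 5: max=428317/108000, min=3747593/972000, spread=5363/48600
Step 6: max=237131/60000, min=112899191/29160000, spread=93859/1166400
Step 7: max=383463533/97200000, min=6788125519/1749600000, spread=4568723/69984000
Step 8: max=11482381111/2916000000, min=408123564371/104976000000, spread=8387449/167961600

Answer: 1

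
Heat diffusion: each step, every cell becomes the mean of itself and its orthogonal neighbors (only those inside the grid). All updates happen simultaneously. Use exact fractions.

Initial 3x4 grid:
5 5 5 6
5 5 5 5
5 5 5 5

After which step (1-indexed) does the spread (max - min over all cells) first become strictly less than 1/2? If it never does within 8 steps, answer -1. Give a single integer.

Answer: 1

Derivation:
Step 1: max=16/3, min=5, spread=1/3
  -> spread < 1/2 first at step 1
Step 2: max=95/18, min=5, spread=5/18
Step 3: max=1121/216, min=5, spread=41/216
Step 4: max=133817/25920, min=5, spread=4217/25920
Step 5: max=7985149/1555200, min=36079/7200, spread=38417/311040
Step 6: max=477760211/93312000, min=722597/144000, spread=1903471/18662400
Step 7: max=28594589089/5598720000, min=21715759/4320000, spread=18038617/223948800
Step 8: max=1712884182851/335923200000, min=1956926759/388800000, spread=883978523/13436928000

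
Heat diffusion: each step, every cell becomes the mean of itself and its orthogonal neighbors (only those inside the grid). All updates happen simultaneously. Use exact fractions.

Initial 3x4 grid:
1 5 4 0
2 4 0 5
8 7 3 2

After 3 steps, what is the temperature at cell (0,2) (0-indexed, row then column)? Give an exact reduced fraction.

Answer: 2217/800

Derivation:
Step 1: cell (0,2) = 9/4
Step 2: cell (0,2) = 239/80
Step 3: cell (0,2) = 2217/800
Full grid after step 3:
  3683/1080 23773/7200 2217/800 977/360
  57991/14400 5411/1500 4871/1500 38191/14400
  9601/2160 7687/1800 12289/3600 6677/2160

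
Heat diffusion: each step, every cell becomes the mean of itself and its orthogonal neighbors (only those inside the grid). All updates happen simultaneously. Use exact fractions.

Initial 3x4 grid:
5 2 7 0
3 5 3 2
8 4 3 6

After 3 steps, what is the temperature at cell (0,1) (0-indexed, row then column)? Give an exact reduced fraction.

Step 1: cell (0,1) = 19/4
Step 2: cell (0,1) = 869/240
Step 3: cell (0,1) = 29219/7200
Full grid after step 3:
  554/135 29219/7200 2731/800 239/72
  65713/14400 3019/750 11471/3000 47423/14400
  3283/720 113/25 13877/3600 1583/432

Answer: 29219/7200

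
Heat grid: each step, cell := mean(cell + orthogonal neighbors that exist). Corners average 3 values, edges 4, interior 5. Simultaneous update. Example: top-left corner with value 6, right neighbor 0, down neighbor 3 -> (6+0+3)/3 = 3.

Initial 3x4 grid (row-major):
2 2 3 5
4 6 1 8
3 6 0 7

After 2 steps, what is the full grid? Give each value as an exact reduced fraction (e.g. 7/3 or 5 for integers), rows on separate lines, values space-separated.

After step 1:
  8/3 13/4 11/4 16/3
  15/4 19/5 18/5 21/4
  13/3 15/4 7/2 5
After step 2:
  29/9 187/60 56/15 40/9
  291/80 363/100 189/50 1151/240
  71/18 923/240 317/80 55/12

Answer: 29/9 187/60 56/15 40/9
291/80 363/100 189/50 1151/240
71/18 923/240 317/80 55/12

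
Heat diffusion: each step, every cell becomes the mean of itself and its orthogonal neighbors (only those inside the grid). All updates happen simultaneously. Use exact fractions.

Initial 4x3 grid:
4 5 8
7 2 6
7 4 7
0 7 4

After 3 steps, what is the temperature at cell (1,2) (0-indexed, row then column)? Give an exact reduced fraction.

Step 1: cell (1,2) = 23/4
Step 2: cell (1,2) = 83/15
Step 3: cell (1,2) = 1231/225
Full grid after step 3:
  10973/2160 75899/14400 11843/2160
  17971/3600 30751/6000 1231/225
  16961/3600 30391/6000 3131/600
  10189/2160 68399/14400 3733/720

Answer: 1231/225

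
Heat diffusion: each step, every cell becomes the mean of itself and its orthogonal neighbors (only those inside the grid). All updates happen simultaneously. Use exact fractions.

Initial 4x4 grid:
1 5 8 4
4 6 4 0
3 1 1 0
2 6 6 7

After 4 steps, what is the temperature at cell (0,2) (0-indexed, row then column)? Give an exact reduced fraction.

Answer: 11243/2880

Derivation:
Step 1: cell (0,2) = 21/4
Step 2: cell (0,2) = 361/80
Step 3: cell (0,2) = 9689/2400
Step 4: cell (0,2) = 11243/2880
Full grid after step 4:
  252947/64800 853217/216000 11243/2880 26383/7200
  97639/27000 672257/180000 214639/60000 12403/3600
  47071/13500 626071/180000 626723/180000 177659/54000
  224053/64800 775591/216000 760031/216000 223721/64800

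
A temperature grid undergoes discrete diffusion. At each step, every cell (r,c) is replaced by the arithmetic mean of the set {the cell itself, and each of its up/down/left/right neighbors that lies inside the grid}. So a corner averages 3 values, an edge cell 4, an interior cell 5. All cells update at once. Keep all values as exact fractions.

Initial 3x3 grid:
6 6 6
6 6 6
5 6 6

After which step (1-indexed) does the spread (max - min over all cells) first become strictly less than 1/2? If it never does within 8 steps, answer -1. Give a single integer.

Step 1: max=6, min=17/3, spread=1/3
  -> spread < 1/2 first at step 1
Step 2: max=6, min=103/18, spread=5/18
Step 3: max=6, min=1255/216, spread=41/216
Step 4: max=2149/360, min=75629/12960, spread=347/2592
Step 5: max=21443/3600, min=4558663/777600, spread=2921/31104
Step 6: max=2566517/432000, min=274107461/46656000, spread=24611/373248
Step 7: max=57663259/9720000, min=16477437967/2799360000, spread=207329/4478976
Step 8: max=3071598401/518400000, min=989739647549/167961600000, spread=1746635/53747712

Answer: 1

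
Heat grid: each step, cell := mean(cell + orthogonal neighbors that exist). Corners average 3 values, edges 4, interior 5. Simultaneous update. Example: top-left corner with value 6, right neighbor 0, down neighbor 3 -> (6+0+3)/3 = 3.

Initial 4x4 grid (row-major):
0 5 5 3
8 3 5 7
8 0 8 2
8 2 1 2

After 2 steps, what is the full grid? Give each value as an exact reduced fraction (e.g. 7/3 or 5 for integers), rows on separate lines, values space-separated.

Answer: 37/9 977/240 367/80 55/12
1157/240 22/5 87/20 49/10
419/80 407/100 21/5 52/15
59/12 81/20 163/60 29/9

Derivation:
After step 1:
  13/3 13/4 9/2 5
  19/4 21/5 28/5 17/4
  6 21/5 16/5 19/4
  6 11/4 13/4 5/3
After step 2:
  37/9 977/240 367/80 55/12
  1157/240 22/5 87/20 49/10
  419/80 407/100 21/5 52/15
  59/12 81/20 163/60 29/9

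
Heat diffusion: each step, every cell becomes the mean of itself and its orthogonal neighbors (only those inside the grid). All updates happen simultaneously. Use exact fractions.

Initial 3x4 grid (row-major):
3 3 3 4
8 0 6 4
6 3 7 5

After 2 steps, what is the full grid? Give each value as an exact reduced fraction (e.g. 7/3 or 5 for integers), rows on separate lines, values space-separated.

After step 1:
  14/3 9/4 4 11/3
  17/4 4 4 19/4
  17/3 4 21/4 16/3
After step 2:
  67/18 179/48 167/48 149/36
  223/48 37/10 22/5 71/16
  167/36 227/48 223/48 46/9

Answer: 67/18 179/48 167/48 149/36
223/48 37/10 22/5 71/16
167/36 227/48 223/48 46/9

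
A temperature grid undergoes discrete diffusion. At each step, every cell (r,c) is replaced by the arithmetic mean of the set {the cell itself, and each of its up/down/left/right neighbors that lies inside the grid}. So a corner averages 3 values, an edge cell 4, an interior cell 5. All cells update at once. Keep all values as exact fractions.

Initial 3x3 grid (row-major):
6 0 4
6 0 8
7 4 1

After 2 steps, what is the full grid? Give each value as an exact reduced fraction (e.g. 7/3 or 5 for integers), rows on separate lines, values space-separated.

After step 1:
  4 5/2 4
  19/4 18/5 13/4
  17/3 3 13/3
After step 2:
  15/4 141/40 13/4
  1081/240 171/50 911/240
  161/36 83/20 127/36

Answer: 15/4 141/40 13/4
1081/240 171/50 911/240
161/36 83/20 127/36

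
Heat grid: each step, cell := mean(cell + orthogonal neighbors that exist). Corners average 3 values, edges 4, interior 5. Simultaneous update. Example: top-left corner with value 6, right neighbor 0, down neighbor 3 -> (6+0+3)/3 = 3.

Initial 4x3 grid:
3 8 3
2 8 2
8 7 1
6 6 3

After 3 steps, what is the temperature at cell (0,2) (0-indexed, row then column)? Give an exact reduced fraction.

Step 1: cell (0,2) = 13/3
Step 2: cell (0,2) = 40/9
Step 3: cell (0,2) = 9689/2160
Full grid after step 3:
  5437/1080 35089/7200 9689/2160
  4783/900 29407/6000 31889/7200
  20027/3600 10249/2000 31229/7200
  1243/216 4111/800 1933/432

Answer: 9689/2160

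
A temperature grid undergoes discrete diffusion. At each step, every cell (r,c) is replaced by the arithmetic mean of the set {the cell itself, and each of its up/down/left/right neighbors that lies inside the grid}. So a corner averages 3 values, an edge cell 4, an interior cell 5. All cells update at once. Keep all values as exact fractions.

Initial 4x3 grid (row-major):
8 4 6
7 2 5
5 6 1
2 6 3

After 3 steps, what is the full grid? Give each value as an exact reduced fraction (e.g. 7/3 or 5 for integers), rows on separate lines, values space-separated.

Answer: 5869/1080 17959/3600 3371/720
18259/3600 28649/6000 10181/2400
1069/225 1594/375 28883/7200
1903/432 59921/14400 821/216

Derivation:
After step 1:
  19/3 5 5
  11/2 24/5 7/2
  5 4 15/4
  13/3 17/4 10/3
After step 2:
  101/18 317/60 9/2
  649/120 114/25 341/80
  113/24 109/25 175/48
  163/36 191/48 34/9
After step 3:
  5869/1080 17959/3600 3371/720
  18259/3600 28649/6000 10181/2400
  1069/225 1594/375 28883/7200
  1903/432 59921/14400 821/216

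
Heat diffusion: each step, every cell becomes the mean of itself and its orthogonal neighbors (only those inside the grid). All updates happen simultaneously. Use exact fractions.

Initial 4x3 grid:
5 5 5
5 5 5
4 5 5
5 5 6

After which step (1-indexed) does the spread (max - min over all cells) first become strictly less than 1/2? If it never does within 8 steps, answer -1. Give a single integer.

Answer: 3

Derivation:
Step 1: max=16/3, min=14/3, spread=2/3
Step 2: max=95/18, min=569/120, spread=193/360
Step 3: max=5539/1080, min=5833/1200, spread=2893/10800
  -> spread < 1/2 first at step 3
Step 4: max=660421/129600, min=264259/54000, spread=130997/648000
Step 5: max=39272489/7776000, min=10622969/2160000, spread=5149003/38880000
Step 6: max=2348368111/466560000, min=95963539/19440000, spread=1809727/18662400
Step 7: max=140420553749/27993600000, min=9615765191/1944000000, spread=9767674993/139968000000
Step 8: max=8410158944191/1679616000000, min=86649647071/17496000000, spread=734342603/13436928000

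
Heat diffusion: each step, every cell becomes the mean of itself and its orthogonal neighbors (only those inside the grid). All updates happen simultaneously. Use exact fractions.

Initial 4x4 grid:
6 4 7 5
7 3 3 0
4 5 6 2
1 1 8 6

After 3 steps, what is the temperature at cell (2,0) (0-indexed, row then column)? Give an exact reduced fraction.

Answer: 129/32

Derivation:
Step 1: cell (2,0) = 17/4
Step 2: cell (2,0) = 301/80
Step 3: cell (2,0) = 129/32
Full grid after step 3:
  2701/540 6827/1440 2057/480 309/80
  6557/1440 673/150 8207/2000 917/240
  129/32 8117/2000 6389/1500 14767/3600
  2591/720 961/240 15667/3600 608/135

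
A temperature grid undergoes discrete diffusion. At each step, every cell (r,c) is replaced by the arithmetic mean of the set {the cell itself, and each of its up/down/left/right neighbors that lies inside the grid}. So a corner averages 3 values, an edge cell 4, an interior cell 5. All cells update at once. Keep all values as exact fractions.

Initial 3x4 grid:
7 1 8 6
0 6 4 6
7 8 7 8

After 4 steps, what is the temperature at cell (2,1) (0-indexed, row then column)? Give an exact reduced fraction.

Step 1: cell (2,1) = 7
Step 2: cell (2,1) = 451/80
Step 3: cell (2,1) = 565/96
Step 4: cell (2,1) = 79657/14400
Full grid after step 4:
  60947/12960 210521/43200 240749/43200 75263/12960
  208151/43200 19259/3600 10261/1800 33343/5400
  2551/480 79657/14400 9837/1600 27071/4320

Answer: 79657/14400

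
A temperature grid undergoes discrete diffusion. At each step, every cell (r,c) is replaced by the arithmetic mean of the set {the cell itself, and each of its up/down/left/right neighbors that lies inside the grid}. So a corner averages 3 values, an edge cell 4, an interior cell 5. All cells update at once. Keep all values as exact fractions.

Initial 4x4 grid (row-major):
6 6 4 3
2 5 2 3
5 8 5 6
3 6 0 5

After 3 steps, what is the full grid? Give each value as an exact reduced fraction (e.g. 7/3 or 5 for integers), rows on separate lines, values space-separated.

After step 1:
  14/3 21/4 15/4 10/3
  9/2 23/5 19/5 7/2
  9/2 29/5 21/5 19/4
  14/3 17/4 4 11/3
After step 2:
  173/36 137/30 121/30 127/36
  137/30 479/100 397/100 923/240
  73/15 467/100 451/100 967/240
  161/36 1123/240 967/240 149/36
After step 3:
  2509/540 2047/450 1811/450 8213/2160
  8563/1800 6769/1500 25379/6000 27671/7200
  8359/1800 28219/6000 509/120 29743/7200
  10093/2160 32131/7200 31243/7200 4391/1080

Answer: 2509/540 2047/450 1811/450 8213/2160
8563/1800 6769/1500 25379/6000 27671/7200
8359/1800 28219/6000 509/120 29743/7200
10093/2160 32131/7200 31243/7200 4391/1080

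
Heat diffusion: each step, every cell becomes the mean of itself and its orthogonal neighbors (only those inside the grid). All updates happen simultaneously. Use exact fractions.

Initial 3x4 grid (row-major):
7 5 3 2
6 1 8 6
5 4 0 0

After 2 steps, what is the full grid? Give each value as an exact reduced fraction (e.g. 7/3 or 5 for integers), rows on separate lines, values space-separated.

Answer: 59/12 193/40 473/120 73/18
411/80 393/100 199/50 199/60
49/12 153/40 111/40 3

Derivation:
After step 1:
  6 4 9/2 11/3
  19/4 24/5 18/5 4
  5 5/2 3 2
After step 2:
  59/12 193/40 473/120 73/18
  411/80 393/100 199/50 199/60
  49/12 153/40 111/40 3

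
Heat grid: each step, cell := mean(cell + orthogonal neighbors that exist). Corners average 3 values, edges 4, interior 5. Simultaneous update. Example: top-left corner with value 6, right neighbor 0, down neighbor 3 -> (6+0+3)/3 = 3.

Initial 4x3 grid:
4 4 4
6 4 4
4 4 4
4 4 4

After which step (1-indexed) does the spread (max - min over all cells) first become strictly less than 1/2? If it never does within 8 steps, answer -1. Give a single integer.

Step 1: max=14/3, min=4, spread=2/3
Step 2: max=271/60, min=4, spread=31/60
Step 3: max=2371/540, min=4, spread=211/540
  -> spread < 1/2 first at step 3
Step 4: max=232897/54000, min=3647/900, spread=14077/54000
Step 5: max=2084407/486000, min=219683/54000, spread=5363/24300
Step 6: max=62060809/14580000, min=122869/30000, spread=93859/583200
Step 7: max=3709474481/874800000, min=199736467/48600000, spread=4568723/34992000
Step 8: max=221732435629/52488000000, min=6013618889/1458000000, spread=8387449/83980800

Answer: 3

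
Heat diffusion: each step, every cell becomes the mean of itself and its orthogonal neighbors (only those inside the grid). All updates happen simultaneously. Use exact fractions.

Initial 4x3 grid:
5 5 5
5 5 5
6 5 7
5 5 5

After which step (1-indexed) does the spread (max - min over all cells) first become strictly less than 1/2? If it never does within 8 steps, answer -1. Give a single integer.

Step 1: max=17/3, min=5, spread=2/3
Step 2: max=167/30, min=5, spread=17/30
Step 3: max=736/135, min=365/72, spread=413/1080
  -> spread < 1/2 first at step 3
Step 4: max=21781/4050, min=15391/3000, spread=20063/81000
Step 5: max=5222471/972000, min=1667647/324000, spread=21953/97200
Step 6: max=155808677/29160000, min=12580771/2430000, spread=193577/1166400
Step 7: max=9328073443/1749600000, min=1513346953/291600000, spread=9919669/69984000
Step 8: max=558082244387/104976000000, min=11383935469/2187000000, spread=18645347/167961600

Answer: 3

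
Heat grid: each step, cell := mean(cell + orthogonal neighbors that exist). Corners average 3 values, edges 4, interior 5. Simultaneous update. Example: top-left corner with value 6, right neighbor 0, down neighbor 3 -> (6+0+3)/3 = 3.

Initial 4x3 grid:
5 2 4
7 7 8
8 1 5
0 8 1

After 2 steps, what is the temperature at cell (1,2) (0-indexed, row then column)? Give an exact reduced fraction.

Answer: 233/48

Derivation:
Step 1: cell (1,2) = 6
Step 2: cell (1,2) = 233/48
Full grid after step 2:
  191/36 113/24 91/18
  245/48 561/100 233/48
  1313/240 421/100 1213/240
  71/18 183/40 131/36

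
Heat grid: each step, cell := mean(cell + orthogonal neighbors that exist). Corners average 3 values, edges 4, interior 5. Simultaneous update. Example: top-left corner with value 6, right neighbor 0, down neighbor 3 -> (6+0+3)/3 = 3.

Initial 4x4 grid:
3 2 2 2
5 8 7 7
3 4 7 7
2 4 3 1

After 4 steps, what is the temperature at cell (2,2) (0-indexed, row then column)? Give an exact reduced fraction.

Step 1: cell (2,2) = 28/5
Step 2: cell (2,2) = 21/4
Step 3: cell (2,2) = 5807/1200
Step 4: cell (2,2) = 854113/180000
Full grid after step 4:
  271991/64800 232529/54000 245869/54000 12019/2592
  913841/216000 816977/180000 854653/180000 1053781/216000
  299027/72000 87597/20000 854113/180000 208313/43200
  5599/1440 18607/4500 2972/675 59819/12960

Answer: 854113/180000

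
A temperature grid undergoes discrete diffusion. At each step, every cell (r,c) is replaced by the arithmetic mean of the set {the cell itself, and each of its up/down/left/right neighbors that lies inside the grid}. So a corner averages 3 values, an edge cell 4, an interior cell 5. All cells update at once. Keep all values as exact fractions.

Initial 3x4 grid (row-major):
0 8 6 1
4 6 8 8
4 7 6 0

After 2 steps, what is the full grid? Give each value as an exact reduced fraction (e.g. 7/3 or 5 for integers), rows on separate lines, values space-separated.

After step 1:
  4 5 23/4 5
  7/2 33/5 34/5 17/4
  5 23/4 21/4 14/3
After step 2:
  25/6 427/80 451/80 5
  191/40 553/100 573/100 1243/240
  19/4 113/20 337/60 85/18

Answer: 25/6 427/80 451/80 5
191/40 553/100 573/100 1243/240
19/4 113/20 337/60 85/18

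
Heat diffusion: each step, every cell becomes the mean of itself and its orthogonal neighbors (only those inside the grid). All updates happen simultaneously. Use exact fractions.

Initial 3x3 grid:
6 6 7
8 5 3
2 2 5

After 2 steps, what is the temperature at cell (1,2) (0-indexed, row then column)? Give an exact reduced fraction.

Step 1: cell (1,2) = 5
Step 2: cell (1,2) = 277/60
Full grid after step 2:
  215/36 57/10 49/9
  1243/240 491/100 277/60
  17/4 469/120 71/18

Answer: 277/60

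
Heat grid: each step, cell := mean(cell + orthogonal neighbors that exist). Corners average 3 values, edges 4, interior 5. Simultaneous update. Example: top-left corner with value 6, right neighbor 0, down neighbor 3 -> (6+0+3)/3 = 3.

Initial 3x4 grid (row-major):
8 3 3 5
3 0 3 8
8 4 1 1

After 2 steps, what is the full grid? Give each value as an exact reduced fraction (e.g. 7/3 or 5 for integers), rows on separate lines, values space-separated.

After step 1:
  14/3 7/2 7/2 16/3
  19/4 13/5 3 17/4
  5 13/4 9/4 10/3
After step 2:
  155/36 107/30 23/6 157/36
  1021/240 171/50 78/25 191/48
  13/3 131/40 71/24 59/18

Answer: 155/36 107/30 23/6 157/36
1021/240 171/50 78/25 191/48
13/3 131/40 71/24 59/18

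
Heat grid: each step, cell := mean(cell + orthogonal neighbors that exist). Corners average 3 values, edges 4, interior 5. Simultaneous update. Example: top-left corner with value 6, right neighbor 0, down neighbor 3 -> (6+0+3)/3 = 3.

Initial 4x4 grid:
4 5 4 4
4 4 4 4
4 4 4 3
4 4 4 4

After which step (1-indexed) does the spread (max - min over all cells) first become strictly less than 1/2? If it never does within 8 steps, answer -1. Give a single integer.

Answer: 3

Derivation:
Step 1: max=13/3, min=11/3, spread=2/3
Step 2: max=511/120, min=449/120, spread=31/60
Step 3: max=4531/1080, min=4109/1080, spread=211/540
  -> spread < 1/2 first at step 3
Step 4: max=134641/32400, min=124559/32400, spread=5041/16200
Step 5: max=4018111/972000, min=3757889/972000, spread=130111/486000
Step 6: max=119895781/29160000, min=113384219/29160000, spread=3255781/14580000
Step 7: max=3581560351/874800000, min=3416839649/874800000, spread=82360351/437400000
Step 8: max=107050577821/26244000000, min=102901422179/26244000000, spread=2074577821/13122000000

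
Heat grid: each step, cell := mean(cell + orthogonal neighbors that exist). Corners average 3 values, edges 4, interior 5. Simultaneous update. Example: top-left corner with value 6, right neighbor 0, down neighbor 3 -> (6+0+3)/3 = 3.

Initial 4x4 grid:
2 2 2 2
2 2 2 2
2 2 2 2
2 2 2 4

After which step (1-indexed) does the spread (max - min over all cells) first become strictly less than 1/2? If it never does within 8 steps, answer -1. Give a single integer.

Step 1: max=8/3, min=2, spread=2/3
Step 2: max=23/9, min=2, spread=5/9
Step 3: max=257/108, min=2, spread=41/108
  -> spread < 1/2 first at step 3
Step 4: max=7523/3240, min=2, spread=1043/3240
Step 5: max=219953/97200, min=2, spread=25553/97200
Step 6: max=6503459/2916000, min=18079/9000, spread=645863/2916000
Step 7: max=192601691/87480000, min=120971/60000, spread=16225973/87480000
Step 8: max=5726277983/2624400000, min=54701/27000, spread=409340783/2624400000

Answer: 3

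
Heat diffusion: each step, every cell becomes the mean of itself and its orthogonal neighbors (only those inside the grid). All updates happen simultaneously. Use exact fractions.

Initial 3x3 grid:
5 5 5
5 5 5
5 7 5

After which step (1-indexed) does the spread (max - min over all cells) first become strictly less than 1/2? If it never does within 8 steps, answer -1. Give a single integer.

Answer: 3

Derivation:
Step 1: max=17/3, min=5, spread=2/3
Step 2: max=667/120, min=5, spread=67/120
Step 3: max=5837/1080, min=507/100, spread=1807/5400
  -> spread < 1/2 first at step 3
Step 4: max=2317963/432000, min=13861/2700, spread=33401/144000
Step 5: max=20669933/3888000, min=1393391/270000, spread=3025513/19440000
Step 6: max=8240926867/1555200000, min=74755949/14400000, spread=53531/497664
Step 7: max=492592925849/93312000000, min=20231116051/3888000000, spread=450953/5971968
Step 8: max=29502503560603/5598720000000, min=2433808610519/466560000000, spread=3799043/71663616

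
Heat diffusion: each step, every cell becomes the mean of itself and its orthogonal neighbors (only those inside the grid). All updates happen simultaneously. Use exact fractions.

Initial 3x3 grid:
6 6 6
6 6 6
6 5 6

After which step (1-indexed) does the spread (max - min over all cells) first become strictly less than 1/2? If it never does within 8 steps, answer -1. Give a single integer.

Step 1: max=6, min=17/3, spread=1/3
  -> spread < 1/2 first at step 1
Step 2: max=6, min=1373/240, spread=67/240
Step 3: max=1193/200, min=12523/2160, spread=1807/10800
Step 4: max=32039/5400, min=5026037/864000, spread=33401/288000
Step 5: max=3196609/540000, min=45426067/7776000, spread=3025513/38880000
Step 6: max=170044051/28800000, min=18197473133/3110400000, spread=53531/995328
Step 7: max=45864883949/7776000000, min=1093711074151/186624000000, spread=450953/11943936
Step 8: max=5497711389481/933120000000, min=65675736439397/11197440000000, spread=3799043/143327232

Answer: 1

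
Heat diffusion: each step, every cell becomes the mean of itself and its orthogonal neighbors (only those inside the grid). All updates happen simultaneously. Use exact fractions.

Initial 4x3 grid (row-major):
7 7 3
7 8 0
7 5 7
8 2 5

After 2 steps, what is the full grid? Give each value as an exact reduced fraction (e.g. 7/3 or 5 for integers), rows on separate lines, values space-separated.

After step 1:
  7 25/4 10/3
  29/4 27/5 9/2
  27/4 29/5 17/4
  17/3 5 14/3
After step 2:
  41/6 1319/240 169/36
  33/5 146/25 1049/240
  191/30 136/25 1153/240
  209/36 317/60 167/36

Answer: 41/6 1319/240 169/36
33/5 146/25 1049/240
191/30 136/25 1153/240
209/36 317/60 167/36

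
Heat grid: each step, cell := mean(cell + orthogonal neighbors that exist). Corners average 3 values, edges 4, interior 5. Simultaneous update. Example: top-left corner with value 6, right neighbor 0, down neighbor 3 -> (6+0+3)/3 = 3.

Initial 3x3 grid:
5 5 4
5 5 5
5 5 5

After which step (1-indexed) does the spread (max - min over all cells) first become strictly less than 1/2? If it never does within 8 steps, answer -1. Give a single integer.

Step 1: max=5, min=14/3, spread=1/3
  -> spread < 1/2 first at step 1
Step 2: max=5, min=85/18, spread=5/18
Step 3: max=5, min=1039/216, spread=41/216
Step 4: max=1789/360, min=62669/12960, spread=347/2592
Step 5: max=17843/3600, min=3781063/777600, spread=2921/31104
Step 6: max=2134517/432000, min=227451461/46656000, spread=24611/373248
Step 7: max=47943259/9720000, min=13678077967/2799360000, spread=207329/4478976
Step 8: max=2553198401/518400000, min=821778047549/167961600000, spread=1746635/53747712

Answer: 1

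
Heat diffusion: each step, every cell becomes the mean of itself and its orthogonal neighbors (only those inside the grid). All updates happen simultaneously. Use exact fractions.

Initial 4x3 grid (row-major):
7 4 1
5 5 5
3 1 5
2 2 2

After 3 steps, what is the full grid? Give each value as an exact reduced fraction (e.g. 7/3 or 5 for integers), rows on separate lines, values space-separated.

After step 1:
  16/3 17/4 10/3
  5 4 4
  11/4 16/5 13/4
  7/3 7/4 3
After step 2:
  175/36 203/48 139/36
  205/48 409/100 175/48
  797/240 299/100 269/80
  41/18 617/240 8/3
After step 3:
  481/108 61349/14400 845/216
  29777/7200 23071/6000 26927/7200
  23147/7200 19601/6000 2533/800
  2941/1080 37819/14400 43/15

Answer: 481/108 61349/14400 845/216
29777/7200 23071/6000 26927/7200
23147/7200 19601/6000 2533/800
2941/1080 37819/14400 43/15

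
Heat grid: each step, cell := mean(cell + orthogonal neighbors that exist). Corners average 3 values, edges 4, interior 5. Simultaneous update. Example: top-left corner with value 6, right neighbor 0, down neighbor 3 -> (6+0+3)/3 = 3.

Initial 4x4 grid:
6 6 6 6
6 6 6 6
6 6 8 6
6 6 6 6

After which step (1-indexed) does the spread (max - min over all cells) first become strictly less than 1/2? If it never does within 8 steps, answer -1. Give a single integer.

Answer: 2

Derivation:
Step 1: max=13/2, min=6, spread=1/2
Step 2: max=161/25, min=6, spread=11/25
  -> spread < 1/2 first at step 2
Step 3: max=7567/1200, min=6, spread=367/1200
Step 4: max=33971/5400, min=1813/300, spread=1337/5400
Step 5: max=1013669/162000, min=54469/9000, spread=33227/162000
Step 6: max=30374327/4860000, min=328049/54000, spread=849917/4860000
Step 7: max=908514347/145800000, min=4928533/810000, spread=21378407/145800000
Step 8: max=27210462371/4374000000, min=1481688343/243000000, spread=540072197/4374000000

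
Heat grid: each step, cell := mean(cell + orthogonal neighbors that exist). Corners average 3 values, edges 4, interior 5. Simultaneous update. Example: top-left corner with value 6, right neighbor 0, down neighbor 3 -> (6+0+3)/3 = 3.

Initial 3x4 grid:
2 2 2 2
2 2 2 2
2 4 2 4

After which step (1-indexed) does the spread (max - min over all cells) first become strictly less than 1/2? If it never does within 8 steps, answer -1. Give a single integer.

Answer: 4

Derivation:
Step 1: max=3, min=2, spread=1
Step 2: max=49/18, min=2, spread=13/18
Step 3: max=9257/3600, min=207/100, spread=361/720
Step 4: max=161569/64800, min=5761/2700, spread=4661/12960
  -> spread < 1/2 first at step 4
Step 5: max=7878863/3240000, min=2356621/1080000, spread=809/3240
Step 6: max=560650399/233280000, min=21475301/9720000, spread=1809727/9331200
Step 7: max=33238047941/13996800000, min=163000573/72900000, spread=77677517/559872000
Step 8: max=1981514394319/839808000000, min=13123066451/5832000000, spread=734342603/6718464000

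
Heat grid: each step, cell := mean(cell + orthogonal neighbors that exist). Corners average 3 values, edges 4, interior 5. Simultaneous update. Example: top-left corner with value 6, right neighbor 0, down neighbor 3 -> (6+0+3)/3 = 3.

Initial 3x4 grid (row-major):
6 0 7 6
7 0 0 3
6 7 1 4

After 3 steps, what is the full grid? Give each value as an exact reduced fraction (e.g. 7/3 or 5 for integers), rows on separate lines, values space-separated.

Answer: 8753/2160 2579/720 2477/720 7787/2160
817/192 1459/400 1273/400 3163/960
9793/2160 2719/720 2287/720 6607/2160

Derivation:
After step 1:
  13/3 13/4 13/4 16/3
  19/4 14/5 11/5 13/4
  20/3 7/2 3 8/3
After step 2:
  37/9 409/120 421/120 71/18
  371/80 33/10 29/10 269/80
  179/36 479/120 341/120 107/36
After step 3:
  8753/2160 2579/720 2477/720 7787/2160
  817/192 1459/400 1273/400 3163/960
  9793/2160 2719/720 2287/720 6607/2160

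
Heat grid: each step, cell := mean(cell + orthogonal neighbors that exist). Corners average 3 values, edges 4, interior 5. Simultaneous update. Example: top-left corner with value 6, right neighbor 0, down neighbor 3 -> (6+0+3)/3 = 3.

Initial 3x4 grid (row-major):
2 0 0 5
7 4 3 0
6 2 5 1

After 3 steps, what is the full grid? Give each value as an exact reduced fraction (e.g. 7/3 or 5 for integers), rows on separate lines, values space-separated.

After step 1:
  3 3/2 2 5/3
  19/4 16/5 12/5 9/4
  5 17/4 11/4 2
After step 2:
  37/12 97/40 227/120 71/36
  319/80 161/50 63/25 499/240
  14/3 19/5 57/20 7/3
After step 3:
  2279/720 531/200 991/450 4279/2160
  5983/1600 6381/2000 15073/6000 32057/14400
  2989/720 4361/1200 3451/1200 581/240

Answer: 2279/720 531/200 991/450 4279/2160
5983/1600 6381/2000 15073/6000 32057/14400
2989/720 4361/1200 3451/1200 581/240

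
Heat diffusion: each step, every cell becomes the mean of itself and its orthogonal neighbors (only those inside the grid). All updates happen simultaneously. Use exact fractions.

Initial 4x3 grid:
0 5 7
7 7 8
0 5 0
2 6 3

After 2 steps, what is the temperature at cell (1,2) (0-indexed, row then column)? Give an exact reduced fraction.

Answer: 677/120

Derivation:
Step 1: cell (1,2) = 11/2
Step 2: cell (1,2) = 677/120
Full grid after step 2:
  49/12 1309/240 203/36
  87/20 19/4 677/120
  199/60 43/10 161/40
  61/18 199/60 11/3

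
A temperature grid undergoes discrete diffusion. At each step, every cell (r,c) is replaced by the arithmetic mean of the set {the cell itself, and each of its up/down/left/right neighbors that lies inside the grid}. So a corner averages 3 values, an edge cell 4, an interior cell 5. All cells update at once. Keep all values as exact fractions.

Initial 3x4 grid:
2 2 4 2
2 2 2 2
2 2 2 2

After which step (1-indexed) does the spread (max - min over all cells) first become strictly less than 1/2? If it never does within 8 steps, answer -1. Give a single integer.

Step 1: max=8/3, min=2, spread=2/3
Step 2: max=151/60, min=2, spread=31/60
Step 3: max=1291/540, min=2, spread=211/540
  -> spread < 1/2 first at step 3
Step 4: max=124897/54000, min=1847/900, spread=14077/54000
Step 5: max=1112407/486000, min=111683/54000, spread=5363/24300
Step 6: max=32900809/14580000, min=62869/30000, spread=93859/583200
Step 7: max=1959874481/874800000, min=102536467/48600000, spread=4568723/34992000
Step 8: max=116756435629/52488000000, min=3097618889/1458000000, spread=8387449/83980800

Answer: 3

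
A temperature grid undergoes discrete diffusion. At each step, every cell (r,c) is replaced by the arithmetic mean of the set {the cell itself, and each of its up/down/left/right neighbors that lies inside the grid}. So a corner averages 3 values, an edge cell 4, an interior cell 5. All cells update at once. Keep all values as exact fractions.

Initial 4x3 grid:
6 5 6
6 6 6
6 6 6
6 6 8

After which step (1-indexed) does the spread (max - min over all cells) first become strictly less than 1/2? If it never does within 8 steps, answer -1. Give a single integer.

Step 1: max=20/3, min=17/3, spread=1
Step 2: max=59/9, min=1373/240, spread=601/720
Step 3: max=689/108, min=12523/2160, spread=419/720
Step 4: max=408733/64800, min=756161/129600, spread=4087/8640
  -> spread < 1/2 first at step 4
Step 5: max=24282737/3888000, min=45610819/7776000, spread=65659/172800
Step 6: max=1447441303/233280000, min=2750379881/466560000, spread=1926703/6220800
Step 7: max=86392822277/13996800000, min=165743427979/27993600000, spread=93896221/373248000
Step 8: max=5163044349943/839808000000, min=9980585601761/1679616000000, spread=61422773/298598400

Answer: 4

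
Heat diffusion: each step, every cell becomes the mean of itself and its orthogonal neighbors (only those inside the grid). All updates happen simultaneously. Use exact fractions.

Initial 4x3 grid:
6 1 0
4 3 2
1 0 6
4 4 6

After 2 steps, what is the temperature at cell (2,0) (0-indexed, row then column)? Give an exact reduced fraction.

Step 1: cell (2,0) = 9/4
Step 2: cell (2,0) = 231/80
Full grid after step 2:
  29/9 55/24 25/12
  137/48 271/100 37/16
  231/80 281/100 863/240
  35/12 439/120 37/9

Answer: 231/80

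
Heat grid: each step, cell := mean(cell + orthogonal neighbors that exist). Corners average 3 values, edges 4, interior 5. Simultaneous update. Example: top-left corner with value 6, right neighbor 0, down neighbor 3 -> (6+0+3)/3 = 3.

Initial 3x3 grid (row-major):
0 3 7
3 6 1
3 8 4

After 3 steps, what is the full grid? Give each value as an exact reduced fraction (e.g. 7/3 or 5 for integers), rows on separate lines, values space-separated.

Answer: 149/45 13241/3600 4211/1080
6733/1800 23893/6000 3423/800
8917/2160 7121/1600 9707/2160

Derivation:
After step 1:
  2 4 11/3
  3 21/5 9/2
  14/3 21/4 13/3
After step 2:
  3 52/15 73/18
  52/15 419/100 167/40
  155/36 369/80 169/36
After step 3:
  149/45 13241/3600 4211/1080
  6733/1800 23893/6000 3423/800
  8917/2160 7121/1600 9707/2160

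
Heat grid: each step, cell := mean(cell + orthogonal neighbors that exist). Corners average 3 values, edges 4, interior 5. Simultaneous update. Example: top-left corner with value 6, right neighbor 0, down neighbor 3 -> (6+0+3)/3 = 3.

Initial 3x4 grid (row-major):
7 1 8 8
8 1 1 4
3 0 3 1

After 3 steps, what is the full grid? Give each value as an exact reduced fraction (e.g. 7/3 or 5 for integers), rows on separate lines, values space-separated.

Answer: 4621/1080 30281/7200 29941/7200 9829/2160
18509/4800 3303/1000 20723/6000 25901/7200
6907/2160 2507/900 8933/3600 3167/1080

Derivation:
After step 1:
  16/3 17/4 9/2 20/3
  19/4 11/5 17/5 7/2
  11/3 7/4 5/4 8/3
After step 2:
  43/9 977/240 1129/240 44/9
  319/80 327/100 297/100 487/120
  61/18 133/60 34/15 89/36
After step 3:
  4621/1080 30281/7200 29941/7200 9829/2160
  18509/4800 3303/1000 20723/6000 25901/7200
  6907/2160 2507/900 8933/3600 3167/1080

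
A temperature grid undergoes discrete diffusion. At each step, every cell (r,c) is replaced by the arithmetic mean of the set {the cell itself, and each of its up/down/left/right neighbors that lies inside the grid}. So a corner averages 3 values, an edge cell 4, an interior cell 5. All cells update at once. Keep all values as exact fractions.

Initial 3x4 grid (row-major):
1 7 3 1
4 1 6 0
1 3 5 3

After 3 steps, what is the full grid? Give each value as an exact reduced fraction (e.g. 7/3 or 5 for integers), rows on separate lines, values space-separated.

After step 1:
  4 3 17/4 4/3
  7/4 21/5 3 5/2
  8/3 5/2 17/4 8/3
After step 2:
  35/12 309/80 139/48 97/36
  757/240 289/100 91/25 19/8
  83/36 817/240 149/48 113/36
After step 3:
  149/45 2513/800 23567/7200 1147/432
  40559/14400 20341/6000 2981/1000 7109/2400
  3191/1080 21067/7200 23917/7200 1241/432

Answer: 149/45 2513/800 23567/7200 1147/432
40559/14400 20341/6000 2981/1000 7109/2400
3191/1080 21067/7200 23917/7200 1241/432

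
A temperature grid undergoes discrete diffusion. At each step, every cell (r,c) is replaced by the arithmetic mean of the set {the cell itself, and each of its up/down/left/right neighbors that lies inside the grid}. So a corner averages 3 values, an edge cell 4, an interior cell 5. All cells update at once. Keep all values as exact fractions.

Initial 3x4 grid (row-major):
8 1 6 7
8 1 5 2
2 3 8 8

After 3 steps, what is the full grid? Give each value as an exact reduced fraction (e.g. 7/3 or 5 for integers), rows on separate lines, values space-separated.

After step 1:
  17/3 4 19/4 5
  19/4 18/5 22/5 11/2
  13/3 7/2 6 6
After step 2:
  173/36 1081/240 363/80 61/12
  367/80 81/20 97/20 209/40
  151/36 523/120 199/40 35/6
After step 3:
  5003/1080 6443/1440 759/160 3563/720
  1411/320 447/100 1891/400 2519/480
  9461/2160 791/180 1201/240 481/90

Answer: 5003/1080 6443/1440 759/160 3563/720
1411/320 447/100 1891/400 2519/480
9461/2160 791/180 1201/240 481/90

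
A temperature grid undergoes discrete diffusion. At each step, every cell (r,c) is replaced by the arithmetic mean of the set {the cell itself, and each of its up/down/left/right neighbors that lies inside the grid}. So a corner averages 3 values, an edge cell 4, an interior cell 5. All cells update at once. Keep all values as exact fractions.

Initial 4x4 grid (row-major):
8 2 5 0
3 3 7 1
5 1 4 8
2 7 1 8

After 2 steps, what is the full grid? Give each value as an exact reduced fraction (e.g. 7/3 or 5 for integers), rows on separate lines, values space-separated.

After step 1:
  13/3 9/2 7/2 2
  19/4 16/5 4 4
  11/4 4 21/5 21/4
  14/3 11/4 5 17/3
After step 2:
  163/36 233/60 7/2 19/6
  451/120 409/100 189/50 61/16
  97/24 169/50 449/100 1147/240
  61/18 197/48 1057/240 191/36

Answer: 163/36 233/60 7/2 19/6
451/120 409/100 189/50 61/16
97/24 169/50 449/100 1147/240
61/18 197/48 1057/240 191/36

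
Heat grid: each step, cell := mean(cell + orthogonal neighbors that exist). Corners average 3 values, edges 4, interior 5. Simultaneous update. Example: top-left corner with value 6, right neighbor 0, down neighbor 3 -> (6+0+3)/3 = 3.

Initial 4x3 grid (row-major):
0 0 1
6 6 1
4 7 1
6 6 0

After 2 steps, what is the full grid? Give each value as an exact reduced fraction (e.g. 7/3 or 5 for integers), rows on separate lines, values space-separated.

Answer: 31/12 101/48 14/9
63/16 84/25 55/24
1193/240 431/100 349/120
95/18 1033/240 28/9

Derivation:
After step 1:
  2 7/4 2/3
  4 4 9/4
  23/4 24/5 9/4
  16/3 19/4 7/3
After step 2:
  31/12 101/48 14/9
  63/16 84/25 55/24
  1193/240 431/100 349/120
  95/18 1033/240 28/9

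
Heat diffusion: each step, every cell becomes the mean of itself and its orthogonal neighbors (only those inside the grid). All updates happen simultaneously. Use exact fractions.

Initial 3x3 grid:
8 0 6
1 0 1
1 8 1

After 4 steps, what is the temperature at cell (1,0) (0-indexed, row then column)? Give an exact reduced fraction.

Step 1: cell (1,0) = 5/2
Step 2: cell (1,0) = 65/24
Step 3: cell (1,0) = 791/288
Step 4: cell (1,0) = 9449/3456
Full grid after step 4:
  1189/432 9257/3456 6755/2592
  9449/3456 85/32 4469/1728
  883/324 9211/3456 6749/2592

Answer: 9449/3456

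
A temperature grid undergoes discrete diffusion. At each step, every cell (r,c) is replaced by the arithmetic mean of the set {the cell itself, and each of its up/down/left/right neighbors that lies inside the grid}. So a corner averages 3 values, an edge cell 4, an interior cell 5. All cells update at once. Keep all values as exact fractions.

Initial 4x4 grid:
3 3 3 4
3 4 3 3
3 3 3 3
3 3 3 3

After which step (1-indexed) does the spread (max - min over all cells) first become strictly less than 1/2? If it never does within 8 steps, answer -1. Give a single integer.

Answer: 1

Derivation:
Step 1: max=10/3, min=3, spread=1/3
  -> spread < 1/2 first at step 1
Step 2: max=59/18, min=3, spread=5/18
Step 3: max=7007/2160, min=145/48, spread=241/1080
Step 4: max=208349/64800, min=36499/12000, spread=3517/20250
Step 5: max=6223079/1944000, min=220291/72000, spread=137611/972000
Step 6: max=37156573/11664000, min=442021/144000, spread=169109/1458000
Step 7: max=5556420827/1749600000, min=997709843/324000000, spread=421969187/4374000000
Step 8: max=166201168889/52488000000, min=30005627243/9720000000, spread=5213477221/65610000000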